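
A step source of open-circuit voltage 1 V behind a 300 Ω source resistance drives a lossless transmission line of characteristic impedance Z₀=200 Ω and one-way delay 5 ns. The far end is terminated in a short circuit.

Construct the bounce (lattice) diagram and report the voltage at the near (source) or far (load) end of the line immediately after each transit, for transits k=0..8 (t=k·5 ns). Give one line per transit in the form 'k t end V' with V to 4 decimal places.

0 0 source 0.4000
1 5 load 0.0000
2 10 source -0.0800
3 15 load 0.0000
4 20 source 0.0160
5 25 load 0.0000
6 30 source -0.0032
7 35 load 0.0000
8 40 source 0.0006

Γ_L=-1.000000, Γ_S=0.200000; launch V₁=1·200/500=0.400000
k=0 src: V=0.4000
k=1 load: inc=0.400000, refl=0.400000·-1.000000=-0.4000; V=0.000000+0.400000+-0.400000=0.0000
k=2 src: inc=-0.400000, refl=-0.400000·0.200000=-0.0800; V=0.400000+-0.400000+-0.080000=-0.0800
k=3 load: inc=-0.080000, refl=-0.080000·-1.000000=0.0800; V=0.000000+-0.080000+0.080000=0.0000
k=4 src: inc=0.080000, refl=0.080000·0.200000=0.0160; V=-0.080000+0.080000+0.016000=0.0160
k=5 load: inc=0.016000, refl=0.016000·-1.000000=-0.0160; V=0.000000+0.016000+-0.016000=0.0000
k=6 src: inc=-0.016000, refl=-0.016000·0.200000=-0.0032; V=0.016000+-0.016000+-0.003200=-0.0032
k=7 load: inc=-0.003200, refl=-0.003200·-1.000000=0.0032; V=0.000000+-0.003200+0.003200=0.0000
k=8 src: inc=0.003200, refl=0.003200·0.200000=0.0006; V=-0.003200+0.003200+0.000640=0.0006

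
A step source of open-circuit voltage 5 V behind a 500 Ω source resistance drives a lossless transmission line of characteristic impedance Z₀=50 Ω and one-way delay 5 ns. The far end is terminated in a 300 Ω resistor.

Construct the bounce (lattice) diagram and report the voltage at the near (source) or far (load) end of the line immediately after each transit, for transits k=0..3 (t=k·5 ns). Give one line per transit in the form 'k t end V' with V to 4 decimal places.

0 0 source 0.4545
1 5 load 0.7792
2 10 source 1.0449
3 15 load 1.2346

Γ_L=0.714286, Γ_S=0.818182; launch V₁=5·50/550=0.454545
k=0 src: V=0.4545
k=1 load: inc=0.454545, refl=0.454545·0.714286=0.3247; V=0.000000+0.454545+0.324675=0.7792
k=2 src: inc=0.324675, refl=0.324675·0.818182=0.2656; V=0.454545+0.324675+0.265643=1.0449
k=3 load: inc=0.265643, refl=0.265643·0.714286=0.1897; V=0.779221+0.265643+0.189745=1.2346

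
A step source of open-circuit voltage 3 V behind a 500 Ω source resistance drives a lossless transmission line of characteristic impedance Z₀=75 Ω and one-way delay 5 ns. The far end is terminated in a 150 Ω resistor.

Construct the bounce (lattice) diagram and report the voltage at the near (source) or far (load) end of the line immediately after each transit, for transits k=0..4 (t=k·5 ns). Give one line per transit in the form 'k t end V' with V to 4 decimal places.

Γ_L=0.333333, Γ_S=0.739130; launch V₁=3·75/575=0.391304
k=0 src: V=0.3913
k=1 load: inc=0.391304, refl=0.391304·0.333333=0.1304; V=0.000000+0.391304+0.130435=0.5217
k=2 src: inc=0.130435, refl=0.130435·0.739130=0.0964; V=0.391304+0.130435+0.096408=0.6181
k=3 load: inc=0.096408, refl=0.096408·0.333333=0.0321; V=0.521739+0.096408+0.032136=0.6503
k=4 src: inc=0.032136, refl=0.032136·0.739130=0.0238; V=0.618147+0.032136+0.023753=0.6740

0 0 source 0.3913
1 5 load 0.5217
2 10 source 0.6181
3 15 load 0.6503
4 20 source 0.6740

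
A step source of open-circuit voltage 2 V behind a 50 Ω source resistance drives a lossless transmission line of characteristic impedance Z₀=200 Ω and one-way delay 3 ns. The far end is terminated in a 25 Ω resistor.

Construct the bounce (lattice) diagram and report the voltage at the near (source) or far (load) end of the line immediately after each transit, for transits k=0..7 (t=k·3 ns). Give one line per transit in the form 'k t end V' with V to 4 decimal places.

Γ_L=-0.777778, Γ_S=-0.600000; launch V₁=2·200/250=1.600000
k=0 src: V=1.6000
k=1 load: inc=1.600000, refl=1.600000·-0.777778=-1.2444; V=0.000000+1.600000+-1.244444=0.3556
k=2 src: inc=-1.244444, refl=-1.244444·-0.600000=0.7467; V=1.600000+-1.244444+0.746667=1.1022
k=3 load: inc=0.746667, refl=0.746667·-0.777778=-0.5807; V=0.355556+0.746667+-0.580741=0.5215
k=4 src: inc=-0.580741, refl=-0.580741·-0.600000=0.3484; V=1.102222+-0.580741+0.348444=0.8699
k=5 load: inc=0.348444, refl=0.348444·-0.777778=-0.2710; V=0.521481+0.348444+-0.271012=0.5989
k=6 src: inc=-0.271012, refl=-0.271012·-0.600000=0.1626; V=0.869926+-0.271012+0.162607=0.7615
k=7 load: inc=0.162607, refl=0.162607·-0.777778=-0.1265; V=0.598914+0.162607+-0.126472=0.6350

0 0 source 1.6000
1 3 load 0.3556
2 6 source 1.1022
3 9 load 0.5215
4 12 source 0.8699
5 15 load 0.5989
6 18 source 0.7615
7 21 load 0.6350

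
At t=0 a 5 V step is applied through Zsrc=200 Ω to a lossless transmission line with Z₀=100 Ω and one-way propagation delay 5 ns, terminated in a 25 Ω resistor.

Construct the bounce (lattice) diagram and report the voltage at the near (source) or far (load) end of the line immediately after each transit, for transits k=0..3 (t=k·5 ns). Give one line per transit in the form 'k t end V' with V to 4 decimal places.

Γ_L=-0.600000, Γ_S=0.333333; launch V₁=5·100/300=1.666667
k=0 src: V=1.6667
k=1 load: inc=1.666667, refl=1.666667·-0.600000=-1.0000; V=0.000000+1.666667+-1.000000=0.6667
k=2 src: inc=-1.000000, refl=-1.000000·0.333333=-0.3333; V=1.666667+-1.000000+-0.333333=0.3333
k=3 load: inc=-0.333333, refl=-0.333333·-0.600000=0.2000; V=0.666667+-0.333333+0.200000=0.5333

0 0 source 1.6667
1 5 load 0.6667
2 10 source 0.3333
3 15 load 0.5333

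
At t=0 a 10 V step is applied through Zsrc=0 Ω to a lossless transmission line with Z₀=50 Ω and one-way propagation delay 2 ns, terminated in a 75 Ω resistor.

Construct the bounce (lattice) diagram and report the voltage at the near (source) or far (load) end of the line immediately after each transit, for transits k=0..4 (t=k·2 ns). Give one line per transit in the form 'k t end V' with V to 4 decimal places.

Γ_L=0.200000, Γ_S=-1.000000; launch V₁=10·50/50=10.000000
k=0 src: V=10.0000
k=1 load: inc=10.000000, refl=10.000000·0.200000=2.0000; V=0.000000+10.000000+2.000000=12.0000
k=2 src: inc=2.000000, refl=2.000000·-1.000000=-2.0000; V=10.000000+2.000000+-2.000000=10.0000
k=3 load: inc=-2.000000, refl=-2.000000·0.200000=-0.4000; V=12.000000+-2.000000+-0.400000=9.6000
k=4 src: inc=-0.400000, refl=-0.400000·-1.000000=0.4000; V=10.000000+-0.400000+0.400000=10.0000

0 0 source 10.0000
1 2 load 12.0000
2 4 source 10.0000
3 6 load 9.6000
4 8 source 10.0000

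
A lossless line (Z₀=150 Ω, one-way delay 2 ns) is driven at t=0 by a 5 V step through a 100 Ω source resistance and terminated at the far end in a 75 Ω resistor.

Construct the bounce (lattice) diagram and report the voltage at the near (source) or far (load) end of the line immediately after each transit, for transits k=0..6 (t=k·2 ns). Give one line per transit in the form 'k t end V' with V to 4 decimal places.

Γ_L=-0.333333, Γ_S=-0.200000; launch V₁=5·150/250=3.000000
k=0 src: V=3.0000
k=1 load: inc=3.000000, refl=3.000000·-0.333333=-1.0000; V=0.000000+3.000000+-1.000000=2.0000
k=2 src: inc=-1.000000, refl=-1.000000·-0.200000=0.2000; V=3.000000+-1.000000+0.200000=2.2000
k=3 load: inc=0.200000, refl=0.200000·-0.333333=-0.0667; V=2.000000+0.200000+-0.066667=2.1333
k=4 src: inc=-0.066667, refl=-0.066667·-0.200000=0.0133; V=2.200000+-0.066667+0.013333=2.1467
k=5 load: inc=0.013333, refl=0.013333·-0.333333=-0.0044; V=2.133333+0.013333+-0.004444=2.1422
k=6 src: inc=-0.004444, refl=-0.004444·-0.200000=0.0009; V=2.146667+-0.004444+0.000889=2.1431

0 0 source 3.0000
1 2 load 2.0000
2 4 source 2.2000
3 6 load 2.1333
4 8 source 2.1467
5 10 load 2.1422
6 12 source 2.1431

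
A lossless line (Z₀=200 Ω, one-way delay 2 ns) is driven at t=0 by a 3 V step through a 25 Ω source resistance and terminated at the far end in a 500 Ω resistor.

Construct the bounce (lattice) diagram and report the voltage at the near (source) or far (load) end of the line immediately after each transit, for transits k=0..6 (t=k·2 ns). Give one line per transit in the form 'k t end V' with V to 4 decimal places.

Γ_L=0.428571, Γ_S=-0.777778; launch V₁=3·200/225=2.666667
k=0 src: V=2.6667
k=1 load: inc=2.666667, refl=2.666667·0.428571=1.1429; V=0.000000+2.666667+1.142857=3.8095
k=2 src: inc=1.142857, refl=1.142857·-0.777778=-0.8889; V=2.666667+1.142857+-0.888889=2.9206
k=3 load: inc=-0.888889, refl=-0.888889·0.428571=-0.3810; V=3.809524+-0.888889+-0.380952=2.5397
k=4 src: inc=-0.380952, refl=-0.380952·-0.777778=0.2963; V=2.920635+-0.380952+0.296296=2.8360
k=5 load: inc=0.296296, refl=0.296296·0.428571=0.1270; V=2.539683+0.296296+0.126984=2.9630
k=6 src: inc=0.126984, refl=0.126984·-0.777778=-0.0988; V=2.835979+0.126984+-0.098765=2.8642

0 0 source 2.6667
1 2 load 3.8095
2 4 source 2.9206
3 6 load 2.5397
4 8 source 2.8360
5 10 load 2.9630
6 12 source 2.8642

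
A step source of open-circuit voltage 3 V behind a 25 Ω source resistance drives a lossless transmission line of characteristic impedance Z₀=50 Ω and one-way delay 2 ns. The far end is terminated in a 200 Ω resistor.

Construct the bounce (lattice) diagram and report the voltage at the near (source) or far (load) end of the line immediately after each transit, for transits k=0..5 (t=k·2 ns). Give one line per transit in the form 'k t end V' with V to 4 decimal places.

0 0 source 2.0000
1 2 load 3.2000
2 4 source 2.8000
3 6 load 2.5600
4 8 source 2.6400
5 10 load 2.6880

Γ_L=0.600000, Γ_S=-0.333333; launch V₁=3·50/75=2.000000
k=0 src: V=2.0000
k=1 load: inc=2.000000, refl=2.000000·0.600000=1.2000; V=0.000000+2.000000+1.200000=3.2000
k=2 src: inc=1.200000, refl=1.200000·-0.333333=-0.4000; V=2.000000+1.200000+-0.400000=2.8000
k=3 load: inc=-0.400000, refl=-0.400000·0.600000=-0.2400; V=3.200000+-0.400000+-0.240000=2.5600
k=4 src: inc=-0.240000, refl=-0.240000·-0.333333=0.0800; V=2.800000+-0.240000+0.080000=2.6400
k=5 load: inc=0.080000, refl=0.080000·0.600000=0.0480; V=2.560000+0.080000+0.048000=2.6880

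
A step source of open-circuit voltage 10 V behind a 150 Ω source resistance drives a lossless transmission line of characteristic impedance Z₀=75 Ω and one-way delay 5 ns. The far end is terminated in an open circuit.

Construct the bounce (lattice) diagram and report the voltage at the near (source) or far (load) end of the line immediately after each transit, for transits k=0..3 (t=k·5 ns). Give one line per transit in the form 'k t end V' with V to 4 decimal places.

Γ_L=1.000000, Γ_S=0.333333; launch V₁=10·75/225=3.333333
k=0 src: V=3.3333
k=1 load: inc=3.333333, refl=3.333333·1.000000=3.3333; V=0.000000+3.333333+3.333333=6.6667
k=2 src: inc=3.333333, refl=3.333333·0.333333=1.1111; V=3.333333+3.333333+1.111111=7.7778
k=3 load: inc=1.111111, refl=1.111111·1.000000=1.1111; V=6.666667+1.111111+1.111111=8.8889

0 0 source 3.3333
1 5 load 6.6667
2 10 source 7.7778
3 15 load 8.8889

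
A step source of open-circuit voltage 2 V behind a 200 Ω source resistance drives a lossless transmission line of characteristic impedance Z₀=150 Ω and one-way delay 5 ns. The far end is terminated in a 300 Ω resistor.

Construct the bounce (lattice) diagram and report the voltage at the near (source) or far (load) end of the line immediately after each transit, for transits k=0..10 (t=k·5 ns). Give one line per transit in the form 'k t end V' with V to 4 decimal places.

Γ_L=0.333333, Γ_S=0.142857; launch V₁=2·150/350=0.857143
k=0 src: V=0.8571
k=1 load: inc=0.857143, refl=0.857143·0.333333=0.2857; V=0.000000+0.857143+0.285714=1.1429
k=2 src: inc=0.285714, refl=0.285714·0.142857=0.0408; V=0.857143+0.285714+0.040816=1.1837
k=3 load: inc=0.040816, refl=0.040816·0.333333=0.0136; V=1.142857+0.040816+0.013605=1.1973
k=4 src: inc=0.013605, refl=0.013605·0.142857=0.0019; V=1.183673+0.013605+0.001944=1.1992
k=5 load: inc=0.001944, refl=0.001944·0.333333=0.0006; V=1.197279+0.001944+0.000648=1.1999
k=6 src: inc=0.000648, refl=0.000648·0.142857=0.0001; V=1.199223+0.000648+0.000093=1.2000
k=7 load: inc=0.000093, refl=0.000093·0.333333=0.0000; V=1.199870+0.000093+0.000031=1.2000
k=8 src: inc=0.000031, refl=0.000031·0.142857=0.0000; V=1.199963+0.000031+0.000004=1.2000
k=9 load: inc=0.000004, refl=0.000004·0.333333=0.0000; V=1.199994+0.000004+0.000001=1.2000
k=10 src: inc=0.000001, refl=0.000001·0.142857=0.0000; V=1.199998+0.000001+0.000000=1.2000

0 0 source 0.8571
1 5 load 1.1429
2 10 source 1.1837
3 15 load 1.1973
4 20 source 1.1992
5 25 load 1.1999
6 30 source 1.2000
7 35 load 1.2000
8 40 source 1.2000
9 45 load 1.2000
10 50 source 1.2000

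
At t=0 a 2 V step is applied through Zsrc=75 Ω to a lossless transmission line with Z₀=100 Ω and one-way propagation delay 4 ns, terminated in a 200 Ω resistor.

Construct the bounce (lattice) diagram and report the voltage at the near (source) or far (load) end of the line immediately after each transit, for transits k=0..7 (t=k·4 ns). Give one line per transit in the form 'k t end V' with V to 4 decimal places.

Γ_L=0.333333, Γ_S=-0.142857; launch V₁=2·100/175=1.142857
k=0 src: V=1.1429
k=1 load: inc=1.142857, refl=1.142857·0.333333=0.3810; V=0.000000+1.142857+0.380952=1.5238
k=2 src: inc=0.380952, refl=0.380952·-0.142857=-0.0544; V=1.142857+0.380952+-0.054422=1.4694
k=3 load: inc=-0.054422, refl=-0.054422·0.333333=-0.0181; V=1.523810+-0.054422+-0.018141=1.4512
k=4 src: inc=-0.018141, refl=-0.018141·-0.142857=0.0026; V=1.469388+-0.018141+0.002592=1.4538
k=5 load: inc=0.002592, refl=0.002592·0.333333=0.0009; V=1.451247+0.002592+0.000864=1.4547
k=6 src: inc=0.000864, refl=0.000864·-0.142857=-0.0001; V=1.453839+0.000864+-0.000123=1.4546
k=7 load: inc=-0.000123, refl=-0.000123·0.333333=-0.0000; V=1.454703+-0.000123+-0.000041=1.4545

0 0 source 1.1429
1 4 load 1.5238
2 8 source 1.4694
3 12 load 1.4512
4 16 source 1.4538
5 20 load 1.4547
6 24 source 1.4546
7 28 load 1.4545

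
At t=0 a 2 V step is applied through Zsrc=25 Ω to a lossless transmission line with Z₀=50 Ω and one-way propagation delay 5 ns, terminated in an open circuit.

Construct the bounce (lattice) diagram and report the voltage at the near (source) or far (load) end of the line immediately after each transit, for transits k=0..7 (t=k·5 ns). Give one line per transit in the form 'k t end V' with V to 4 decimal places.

0 0 source 1.3333
1 5 load 2.6667
2 10 source 2.2222
3 15 load 1.7778
4 20 source 1.9259
5 25 load 2.0741
6 30 source 2.0247
7 35 load 1.9753

Γ_L=1.000000, Γ_S=-0.333333; launch V₁=2·50/75=1.333333
k=0 src: V=1.3333
k=1 load: inc=1.333333, refl=1.333333·1.000000=1.3333; V=0.000000+1.333333+1.333333=2.6667
k=2 src: inc=1.333333, refl=1.333333·-0.333333=-0.4444; V=1.333333+1.333333+-0.444444=2.2222
k=3 load: inc=-0.444444, refl=-0.444444·1.000000=-0.4444; V=2.666667+-0.444444+-0.444444=1.7778
k=4 src: inc=-0.444444, refl=-0.444444·-0.333333=0.1481; V=2.222222+-0.444444+0.148148=1.9259
k=5 load: inc=0.148148, refl=0.148148·1.000000=0.1481; V=1.777778+0.148148+0.148148=2.0741
k=6 src: inc=0.148148, refl=0.148148·-0.333333=-0.0494; V=1.925926+0.148148+-0.049383=2.0247
k=7 load: inc=-0.049383, refl=-0.049383·1.000000=-0.0494; V=2.074074+-0.049383+-0.049383=1.9753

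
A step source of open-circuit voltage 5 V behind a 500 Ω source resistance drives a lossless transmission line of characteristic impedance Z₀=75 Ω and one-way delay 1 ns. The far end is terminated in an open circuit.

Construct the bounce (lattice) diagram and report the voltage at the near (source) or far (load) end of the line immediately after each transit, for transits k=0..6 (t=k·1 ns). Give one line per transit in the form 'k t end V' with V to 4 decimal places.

0 0 source 0.6522
1 1 load 1.3043
2 2 source 1.7864
3 3 load 2.2684
4 4 source 2.6247
5 5 load 2.9810
6 6 source 3.2444

Γ_L=1.000000, Γ_S=0.739130; launch V₁=5·75/575=0.652174
k=0 src: V=0.6522
k=1 load: inc=0.652174, refl=0.652174·1.000000=0.6522; V=0.000000+0.652174+0.652174=1.3043
k=2 src: inc=0.652174, refl=0.652174·0.739130=0.4820; V=0.652174+0.652174+0.482042=1.7864
k=3 load: inc=0.482042, refl=0.482042·1.000000=0.4820; V=1.304348+0.482042+0.482042=2.2684
k=4 src: inc=0.482042, refl=0.482042·0.739130=0.3563; V=1.786389+0.482042+0.356292=2.6247
k=5 load: inc=0.356292, refl=0.356292·1.000000=0.3563; V=2.268431+0.356292+0.356292=2.9810
k=6 src: inc=0.356292, refl=0.356292·0.739130=0.2633; V=2.624723+0.356292+0.263346=3.2444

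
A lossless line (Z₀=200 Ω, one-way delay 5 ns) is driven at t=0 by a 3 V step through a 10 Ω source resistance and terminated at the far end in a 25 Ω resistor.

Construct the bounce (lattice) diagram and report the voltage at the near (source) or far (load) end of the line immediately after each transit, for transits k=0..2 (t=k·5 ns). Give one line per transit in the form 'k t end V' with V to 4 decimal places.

Γ_L=-0.777778, Γ_S=-0.904762; launch V₁=3·200/210=2.857143
k=0 src: V=2.8571
k=1 load: inc=2.857143, refl=2.857143·-0.777778=-2.2222; V=0.000000+2.857143+-2.222222=0.6349
k=2 src: inc=-2.222222, refl=-2.222222·-0.904762=2.0106; V=2.857143+-2.222222+2.010582=2.6455

0 0 source 2.8571
1 5 load 0.6349
2 10 source 2.6455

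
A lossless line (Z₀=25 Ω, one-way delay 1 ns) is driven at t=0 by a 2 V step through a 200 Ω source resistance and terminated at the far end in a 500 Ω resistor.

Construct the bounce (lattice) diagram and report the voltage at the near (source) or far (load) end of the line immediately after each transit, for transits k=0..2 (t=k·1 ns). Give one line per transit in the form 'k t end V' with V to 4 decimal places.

Γ_L=0.904762, Γ_S=0.777778; launch V₁=2·25/225=0.222222
k=0 src: V=0.2222
k=1 load: inc=0.222222, refl=0.222222·0.904762=0.2011; V=0.000000+0.222222+0.201058=0.4233
k=2 src: inc=0.201058, refl=0.201058·0.777778=0.1564; V=0.222222+0.201058+0.156379=0.5797

0 0 source 0.2222
1 1 load 0.4233
2 2 source 0.5797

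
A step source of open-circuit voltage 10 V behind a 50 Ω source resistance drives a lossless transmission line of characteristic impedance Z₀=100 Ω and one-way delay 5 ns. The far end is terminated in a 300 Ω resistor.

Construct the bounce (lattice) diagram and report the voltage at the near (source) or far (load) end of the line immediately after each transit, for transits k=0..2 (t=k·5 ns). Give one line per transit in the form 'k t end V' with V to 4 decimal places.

0 0 source 6.6667
1 5 load 10.0000
2 10 source 8.8889

Γ_L=0.500000, Γ_S=-0.333333; launch V₁=10·100/150=6.666667
k=0 src: V=6.6667
k=1 load: inc=6.666667, refl=6.666667·0.500000=3.3333; V=0.000000+6.666667+3.333333=10.0000
k=2 src: inc=3.333333, refl=3.333333·-0.333333=-1.1111; V=6.666667+3.333333+-1.111111=8.8889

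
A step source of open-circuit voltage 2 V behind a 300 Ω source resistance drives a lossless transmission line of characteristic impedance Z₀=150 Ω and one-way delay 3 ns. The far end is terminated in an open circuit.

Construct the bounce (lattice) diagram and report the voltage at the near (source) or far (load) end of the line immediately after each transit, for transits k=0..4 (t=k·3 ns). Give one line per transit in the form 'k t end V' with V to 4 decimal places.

Γ_L=1.000000, Γ_S=0.333333; launch V₁=2·150/450=0.666667
k=0 src: V=0.6667
k=1 load: inc=0.666667, refl=0.666667·1.000000=0.6667; V=0.000000+0.666667+0.666667=1.3333
k=2 src: inc=0.666667, refl=0.666667·0.333333=0.2222; V=0.666667+0.666667+0.222222=1.5556
k=3 load: inc=0.222222, refl=0.222222·1.000000=0.2222; V=1.333333+0.222222+0.222222=1.7778
k=4 src: inc=0.222222, refl=0.222222·0.333333=0.0741; V=1.555556+0.222222+0.074074=1.8519

0 0 source 0.6667
1 3 load 1.3333
2 6 source 1.5556
3 9 load 1.7778
4 12 source 1.8519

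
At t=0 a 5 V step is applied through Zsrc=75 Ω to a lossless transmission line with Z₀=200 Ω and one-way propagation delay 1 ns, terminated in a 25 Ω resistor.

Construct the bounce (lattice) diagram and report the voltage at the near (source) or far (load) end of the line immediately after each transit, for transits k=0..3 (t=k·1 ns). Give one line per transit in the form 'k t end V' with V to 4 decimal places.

0 0 source 3.6364
1 1 load 0.8081
2 2 source 2.0937
3 3 load 1.0938

Γ_L=-0.777778, Γ_S=-0.454545; launch V₁=5·200/275=3.636364
k=0 src: V=3.6364
k=1 load: inc=3.636364, refl=3.636364·-0.777778=-2.8283; V=0.000000+3.636364+-2.828283=0.8081
k=2 src: inc=-2.828283, refl=-2.828283·-0.454545=1.2856; V=3.636364+-2.828283+1.285583=2.0937
k=3 load: inc=1.285583, refl=1.285583·-0.777778=-0.9999; V=0.808081+1.285583+-0.999898=1.0938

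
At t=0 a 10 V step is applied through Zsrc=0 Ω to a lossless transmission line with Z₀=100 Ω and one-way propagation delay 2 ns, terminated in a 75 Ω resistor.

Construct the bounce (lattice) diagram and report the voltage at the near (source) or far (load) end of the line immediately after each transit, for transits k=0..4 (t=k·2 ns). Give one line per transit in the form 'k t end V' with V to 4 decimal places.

0 0 source 10.0000
1 2 load 8.5714
2 4 source 10.0000
3 6 load 9.7959
4 8 source 10.0000

Γ_L=-0.142857, Γ_S=-1.000000; launch V₁=10·100/100=10.000000
k=0 src: V=10.0000
k=1 load: inc=10.000000, refl=10.000000·-0.142857=-1.4286; V=0.000000+10.000000+-1.428571=8.5714
k=2 src: inc=-1.428571, refl=-1.428571·-1.000000=1.4286; V=10.000000+-1.428571+1.428571=10.0000
k=3 load: inc=1.428571, refl=1.428571·-0.142857=-0.2041; V=8.571429+1.428571+-0.204082=9.7959
k=4 src: inc=-0.204082, refl=-0.204082·-1.000000=0.2041; V=10.000000+-0.204082+0.204082=10.0000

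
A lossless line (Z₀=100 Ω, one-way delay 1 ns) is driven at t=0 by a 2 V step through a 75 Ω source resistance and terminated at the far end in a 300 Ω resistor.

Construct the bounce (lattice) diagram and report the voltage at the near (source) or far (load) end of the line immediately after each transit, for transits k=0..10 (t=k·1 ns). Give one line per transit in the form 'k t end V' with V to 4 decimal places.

0 0 source 1.1429
1 1 load 1.7143
2 2 source 1.6327
3 3 load 1.5918
4 4 source 1.5977
5 5 load 1.6006
6 6 source 1.6002
7 7 load 1.6000
8 8 source 1.6000
9 9 load 1.6000
10 10 source 1.6000

Γ_L=0.500000, Γ_S=-0.142857; launch V₁=2·100/175=1.142857
k=0 src: V=1.1429
k=1 load: inc=1.142857, refl=1.142857·0.500000=0.5714; V=0.000000+1.142857+0.571429=1.7143
k=2 src: inc=0.571429, refl=0.571429·-0.142857=-0.0816; V=1.142857+0.571429+-0.081633=1.6327
k=3 load: inc=-0.081633, refl=-0.081633·0.500000=-0.0408; V=1.714286+-0.081633+-0.040816=1.5918
k=4 src: inc=-0.040816, refl=-0.040816·-0.142857=0.0058; V=1.632653+-0.040816+0.005831=1.5977
k=5 load: inc=0.005831, refl=0.005831·0.500000=0.0029; V=1.591837+0.005831+0.002915=1.6006
k=6 src: inc=0.002915, refl=0.002915·-0.142857=-0.0004; V=1.597668+0.002915+-0.000416=1.6002
k=7 load: inc=-0.000416, refl=-0.000416·0.500000=-0.0002; V=1.600583+-0.000416+-0.000208=1.6000
k=8 src: inc=-0.000208, refl=-0.000208·-0.142857=0.0000; V=1.600167+-0.000208+0.000030=1.6000
k=9 load: inc=0.000030, refl=0.000030·0.500000=0.0000; V=1.599958+0.000030+0.000015=1.6000
k=10 src: inc=0.000015, refl=0.000015·-0.142857=-0.0000; V=1.599988+0.000015+-0.000002=1.6000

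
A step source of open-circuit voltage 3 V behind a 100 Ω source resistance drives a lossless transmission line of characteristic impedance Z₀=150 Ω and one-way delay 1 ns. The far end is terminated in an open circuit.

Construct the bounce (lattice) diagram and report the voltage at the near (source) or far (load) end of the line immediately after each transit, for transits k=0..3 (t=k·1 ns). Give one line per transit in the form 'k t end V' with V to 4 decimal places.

0 0 source 1.8000
1 1 load 3.6000
2 2 source 3.2400
3 3 load 2.8800

Γ_L=1.000000, Γ_S=-0.200000; launch V₁=3·150/250=1.800000
k=0 src: V=1.8000
k=1 load: inc=1.800000, refl=1.800000·1.000000=1.8000; V=0.000000+1.800000+1.800000=3.6000
k=2 src: inc=1.800000, refl=1.800000·-0.200000=-0.3600; V=1.800000+1.800000+-0.360000=3.2400
k=3 load: inc=-0.360000, refl=-0.360000·1.000000=-0.3600; V=3.600000+-0.360000+-0.360000=2.8800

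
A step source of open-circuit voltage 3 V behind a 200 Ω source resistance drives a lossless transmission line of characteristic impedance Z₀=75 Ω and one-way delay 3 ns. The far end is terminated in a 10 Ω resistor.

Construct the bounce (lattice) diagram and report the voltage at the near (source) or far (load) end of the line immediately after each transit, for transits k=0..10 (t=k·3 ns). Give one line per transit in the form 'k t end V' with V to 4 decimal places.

0 0 source 0.8182
1 3 load 0.1925
2 6 source -0.0919
3 9 load 0.1256
4 12 source 0.2245
5 15 load 0.1489
6 18 source 0.1145
7 21 load 0.1408
8 24 source 0.1527
9 27 load 0.1436
10 30 source 0.1394

Γ_L=-0.764706, Γ_S=0.454545; launch V₁=3·75/275=0.818182
k=0 src: V=0.8182
k=1 load: inc=0.818182, refl=0.818182·-0.764706=-0.6257; V=0.000000+0.818182+-0.625668=0.1925
k=2 src: inc=-0.625668, refl=-0.625668·0.454545=-0.2844; V=0.818182+-0.625668+-0.284395=-0.0919
k=3 load: inc=-0.284395, refl=-0.284395·-0.764706=0.2175; V=0.192513+-0.284395+0.217478=0.1256
k=4 src: inc=0.217478, refl=0.217478·0.454545=0.0989; V=-0.091881+0.217478+0.098854=0.2245
k=5 load: inc=0.098854, refl=0.098854·-0.764706=-0.0756; V=0.125597+0.098854+-0.075594=0.1489
k=6 src: inc=-0.075594, refl=-0.075594·0.454545=-0.0344; V=0.224451+-0.075594+-0.034361=0.1145
k=7 load: inc=-0.034361, refl=-0.034361·-0.764706=0.0263; V=0.148857+-0.034361+0.026276=0.1408
k=8 src: inc=0.026276, refl=0.026276·0.454545=0.0119; V=0.114496+0.026276+0.011944=0.1527
k=9 load: inc=0.011944, refl=0.011944·-0.764706=-0.0091; V=0.140772+0.011944+-0.009133=0.1436
k=10 src: inc=-0.009133, refl=-0.009133·0.454545=-0.0042; V=0.152715+-0.009133+-0.004152=0.1394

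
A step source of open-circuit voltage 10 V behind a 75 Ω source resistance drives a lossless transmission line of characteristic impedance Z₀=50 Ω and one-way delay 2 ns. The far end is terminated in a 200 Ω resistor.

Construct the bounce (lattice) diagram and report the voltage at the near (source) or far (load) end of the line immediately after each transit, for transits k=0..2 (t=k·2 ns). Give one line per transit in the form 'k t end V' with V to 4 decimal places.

0 0 source 4.0000
1 2 load 6.4000
2 4 source 6.8800

Γ_L=0.600000, Γ_S=0.200000; launch V₁=10·50/125=4.000000
k=0 src: V=4.0000
k=1 load: inc=4.000000, refl=4.000000·0.600000=2.4000; V=0.000000+4.000000+2.400000=6.4000
k=2 src: inc=2.400000, refl=2.400000·0.200000=0.4800; V=4.000000+2.400000+0.480000=6.8800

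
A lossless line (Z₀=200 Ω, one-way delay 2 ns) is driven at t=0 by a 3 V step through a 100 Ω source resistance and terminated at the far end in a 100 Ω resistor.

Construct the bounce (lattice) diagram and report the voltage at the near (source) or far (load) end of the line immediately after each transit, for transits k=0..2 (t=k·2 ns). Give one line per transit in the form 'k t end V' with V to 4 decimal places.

Γ_L=-0.333333, Γ_S=-0.333333; launch V₁=3·200/300=2.000000
k=0 src: V=2.0000
k=1 load: inc=2.000000, refl=2.000000·-0.333333=-0.6667; V=0.000000+2.000000+-0.666667=1.3333
k=2 src: inc=-0.666667, refl=-0.666667·-0.333333=0.2222; V=2.000000+-0.666667+0.222222=1.5556

0 0 source 2.0000
1 2 load 1.3333
2 4 source 1.5556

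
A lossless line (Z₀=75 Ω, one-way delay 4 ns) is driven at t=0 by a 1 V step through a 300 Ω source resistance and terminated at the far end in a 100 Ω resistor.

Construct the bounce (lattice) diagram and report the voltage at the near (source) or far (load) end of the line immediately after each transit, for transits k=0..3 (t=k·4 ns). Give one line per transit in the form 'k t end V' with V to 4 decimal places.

Γ_L=0.142857, Γ_S=0.600000; launch V₁=1·75/375=0.200000
k=0 src: V=0.2000
k=1 load: inc=0.200000, refl=0.200000·0.142857=0.0286; V=0.000000+0.200000+0.028571=0.2286
k=2 src: inc=0.028571, refl=0.028571·0.600000=0.0171; V=0.200000+0.028571+0.017143=0.2457
k=3 load: inc=0.017143, refl=0.017143·0.142857=0.0024; V=0.228571+0.017143+0.002449=0.2482

0 0 source 0.2000
1 4 load 0.2286
2 8 source 0.2457
3 12 load 0.2482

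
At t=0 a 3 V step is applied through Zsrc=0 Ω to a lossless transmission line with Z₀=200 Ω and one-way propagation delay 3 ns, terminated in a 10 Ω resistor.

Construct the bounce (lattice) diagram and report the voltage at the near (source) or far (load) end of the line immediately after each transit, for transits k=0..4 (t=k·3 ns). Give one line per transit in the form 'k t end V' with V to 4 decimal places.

Γ_L=-0.904762, Γ_S=-1.000000; launch V₁=3·200/200=3.000000
k=0 src: V=3.0000
k=1 load: inc=3.000000, refl=3.000000·-0.904762=-2.7143; V=0.000000+3.000000+-2.714286=0.2857
k=2 src: inc=-2.714286, refl=-2.714286·-1.000000=2.7143; V=3.000000+-2.714286+2.714286=3.0000
k=3 load: inc=2.714286, refl=2.714286·-0.904762=-2.4558; V=0.285714+2.714286+-2.455782=0.5442
k=4 src: inc=-2.455782, refl=-2.455782·-1.000000=2.4558; V=3.000000+-2.455782+2.455782=3.0000

0 0 source 3.0000
1 3 load 0.2857
2 6 source 3.0000
3 9 load 0.5442
4 12 source 3.0000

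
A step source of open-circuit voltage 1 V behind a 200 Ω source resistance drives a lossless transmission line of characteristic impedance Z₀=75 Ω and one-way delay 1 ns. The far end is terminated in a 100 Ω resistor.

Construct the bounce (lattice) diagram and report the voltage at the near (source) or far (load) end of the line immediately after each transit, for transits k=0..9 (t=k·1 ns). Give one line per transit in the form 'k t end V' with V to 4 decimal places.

Γ_L=0.142857, Γ_S=0.454545; launch V₁=1·75/275=0.272727
k=0 src: V=0.2727
k=1 load: inc=0.272727, refl=0.272727·0.142857=0.0390; V=0.000000+0.272727+0.038961=0.3117
k=2 src: inc=0.038961, refl=0.038961·0.454545=0.0177; V=0.272727+0.038961+0.017710=0.3294
k=3 load: inc=0.017710, refl=0.017710·0.142857=0.0025; V=0.311688+0.017710+0.002530=0.3319
k=4 src: inc=0.002530, refl=0.002530·0.454545=0.0011; V=0.329398+0.002530+0.001150=0.3331
k=5 load: inc=0.001150, refl=0.001150·0.142857=0.0002; V=0.331928+0.001150+0.000164=0.3332
k=6 src: inc=0.000164, refl=0.000164·0.454545=0.0001; V=0.333078+0.000164+0.000075=0.3333
k=7 load: inc=0.000075, refl=0.000075·0.142857=0.0000; V=0.333242+0.000075+0.000011=0.3333
k=8 src: inc=0.000011, refl=0.000011·0.454545=0.0000; V=0.333317+0.000011+0.000005=0.3333
k=9 load: inc=0.000005, refl=0.000005·0.142857=0.0000; V=0.333327+0.000005+0.000001=0.3333

0 0 source 0.2727
1 1 load 0.3117
2 2 source 0.3294
3 3 load 0.3319
4 4 source 0.3331
5 5 load 0.3332
6 6 source 0.3333
7 7 load 0.3333
8 8 source 0.3333
9 9 load 0.3333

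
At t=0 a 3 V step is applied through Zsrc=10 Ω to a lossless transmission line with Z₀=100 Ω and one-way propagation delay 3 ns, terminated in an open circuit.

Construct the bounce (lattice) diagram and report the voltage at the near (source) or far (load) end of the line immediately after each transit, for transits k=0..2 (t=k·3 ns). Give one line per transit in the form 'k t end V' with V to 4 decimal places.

Γ_L=1.000000, Γ_S=-0.818182; launch V₁=3·100/110=2.727273
k=0 src: V=2.7273
k=1 load: inc=2.727273, refl=2.727273·1.000000=2.7273; V=0.000000+2.727273+2.727273=5.4545
k=2 src: inc=2.727273, refl=2.727273·-0.818182=-2.2314; V=2.727273+2.727273+-2.231405=3.2231

0 0 source 2.7273
1 3 load 5.4545
2 6 source 3.2231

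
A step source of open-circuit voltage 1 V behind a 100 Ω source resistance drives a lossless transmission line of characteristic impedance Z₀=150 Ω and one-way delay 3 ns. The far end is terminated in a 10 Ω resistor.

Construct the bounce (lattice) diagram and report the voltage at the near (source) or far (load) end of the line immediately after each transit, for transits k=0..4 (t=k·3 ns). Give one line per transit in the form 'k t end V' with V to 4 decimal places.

Γ_L=-0.875000, Γ_S=-0.200000; launch V₁=1·150/250=0.600000
k=0 src: V=0.6000
k=1 load: inc=0.600000, refl=0.600000·-0.875000=-0.5250; V=0.000000+0.600000+-0.525000=0.0750
k=2 src: inc=-0.525000, refl=-0.525000·-0.200000=0.1050; V=0.600000+-0.525000+0.105000=0.1800
k=3 load: inc=0.105000, refl=0.105000·-0.875000=-0.0919; V=0.075000+0.105000+-0.091875=0.0881
k=4 src: inc=-0.091875, refl=-0.091875·-0.200000=0.0184; V=0.180000+-0.091875+0.018375=0.1065

0 0 source 0.6000
1 3 load 0.0750
2 6 source 0.1800
3 9 load 0.0881
4 12 source 0.1065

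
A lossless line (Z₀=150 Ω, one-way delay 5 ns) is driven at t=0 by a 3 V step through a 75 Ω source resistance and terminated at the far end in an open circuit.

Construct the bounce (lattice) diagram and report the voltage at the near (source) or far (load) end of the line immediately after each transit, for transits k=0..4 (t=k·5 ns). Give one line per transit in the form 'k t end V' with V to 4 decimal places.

Γ_L=1.000000, Γ_S=-0.333333; launch V₁=3·150/225=2.000000
k=0 src: V=2.0000
k=1 load: inc=2.000000, refl=2.000000·1.000000=2.0000; V=0.000000+2.000000+2.000000=4.0000
k=2 src: inc=2.000000, refl=2.000000·-0.333333=-0.6667; V=2.000000+2.000000+-0.666667=3.3333
k=3 load: inc=-0.666667, refl=-0.666667·1.000000=-0.6667; V=4.000000+-0.666667+-0.666667=2.6667
k=4 src: inc=-0.666667, refl=-0.666667·-0.333333=0.2222; V=3.333333+-0.666667+0.222222=2.8889

0 0 source 2.0000
1 5 load 4.0000
2 10 source 3.3333
3 15 load 2.6667
4 20 source 2.8889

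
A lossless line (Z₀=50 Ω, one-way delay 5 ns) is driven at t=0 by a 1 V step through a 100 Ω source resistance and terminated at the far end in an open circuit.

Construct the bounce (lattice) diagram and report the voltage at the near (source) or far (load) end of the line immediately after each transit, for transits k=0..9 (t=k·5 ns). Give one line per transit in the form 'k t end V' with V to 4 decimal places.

Γ_L=1.000000, Γ_S=0.333333; launch V₁=1·50/150=0.333333
k=0 src: V=0.3333
k=1 load: inc=0.333333, refl=0.333333·1.000000=0.3333; V=0.000000+0.333333+0.333333=0.6667
k=2 src: inc=0.333333, refl=0.333333·0.333333=0.1111; V=0.333333+0.333333+0.111111=0.7778
k=3 load: inc=0.111111, refl=0.111111·1.000000=0.1111; V=0.666667+0.111111+0.111111=0.8889
k=4 src: inc=0.111111, refl=0.111111·0.333333=0.0370; V=0.777778+0.111111+0.037037=0.9259
k=5 load: inc=0.037037, refl=0.037037·1.000000=0.0370; V=0.888889+0.037037+0.037037=0.9630
k=6 src: inc=0.037037, refl=0.037037·0.333333=0.0123; V=0.925926+0.037037+0.012346=0.9753
k=7 load: inc=0.012346, refl=0.012346·1.000000=0.0123; V=0.962963+0.012346+0.012346=0.9877
k=8 src: inc=0.012346, refl=0.012346·0.333333=0.0041; V=0.975309+0.012346+0.004115=0.9918
k=9 load: inc=0.004115, refl=0.004115·1.000000=0.0041; V=0.987654+0.004115+0.004115=0.9959

0 0 source 0.3333
1 5 load 0.6667
2 10 source 0.7778
3 15 load 0.8889
4 20 source 0.9259
5 25 load 0.9630
6 30 source 0.9753
7 35 load 0.9877
8 40 source 0.9918
9 45 load 0.9959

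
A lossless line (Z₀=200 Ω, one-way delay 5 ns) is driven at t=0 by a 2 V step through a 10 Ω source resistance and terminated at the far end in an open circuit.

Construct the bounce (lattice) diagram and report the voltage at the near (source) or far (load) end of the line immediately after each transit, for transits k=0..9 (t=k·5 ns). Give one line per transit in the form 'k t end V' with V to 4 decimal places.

Γ_L=1.000000, Γ_S=-0.904762; launch V₁=2·200/210=1.904762
k=0 src: V=1.9048
k=1 load: inc=1.904762, refl=1.904762·1.000000=1.9048; V=0.000000+1.904762+1.904762=3.8095
k=2 src: inc=1.904762, refl=1.904762·-0.904762=-1.7234; V=1.904762+1.904762+-1.723356=2.0862
k=3 load: inc=-1.723356, refl=-1.723356·1.000000=-1.7234; V=3.809524+-1.723356+-1.723356=0.3628
k=4 src: inc=-1.723356, refl=-1.723356·-0.904762=1.5592; V=2.086168+-1.723356+1.559227=1.9220
k=5 load: inc=1.559227, refl=1.559227·1.000000=1.5592; V=0.362812+1.559227+1.559227=3.4813
k=6 src: inc=1.559227, refl=1.559227·-0.904762=-1.4107; V=1.922039+1.559227+-1.410729=2.0705
k=7 load: inc=-1.410729, refl=-1.410729·1.000000=-1.4107; V=3.481266+-1.410729+-1.410729=0.6598
k=8 src: inc=-1.410729, refl=-1.410729·-0.904762=1.2764; V=2.070536+-1.410729+1.276374=1.9362
k=9 load: inc=1.276374, refl=1.276374·1.000000=1.2764; V=0.659807+1.276374+1.276374=3.2126

0 0 source 1.9048
1 5 load 3.8095
2 10 source 2.0862
3 15 load 0.3628
4 20 source 1.9220
5 25 load 3.4813
6 30 source 2.0705
7 35 load 0.6598
8 40 source 1.9362
9 45 load 3.2126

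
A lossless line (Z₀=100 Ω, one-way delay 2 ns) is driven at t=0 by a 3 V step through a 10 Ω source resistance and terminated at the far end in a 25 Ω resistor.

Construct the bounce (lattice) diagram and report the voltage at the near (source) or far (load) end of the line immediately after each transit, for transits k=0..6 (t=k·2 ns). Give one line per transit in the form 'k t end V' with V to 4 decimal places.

Γ_L=-0.600000, Γ_S=-0.818182; launch V₁=3·100/110=2.727273
k=0 src: V=2.7273
k=1 load: inc=2.727273, refl=2.727273·-0.600000=-1.6364; V=0.000000+2.727273+-1.636364=1.0909
k=2 src: inc=-1.636364, refl=-1.636364·-0.818182=1.3388; V=2.727273+-1.636364+1.338843=2.4298
k=3 load: inc=1.338843, refl=1.338843·-0.600000=-0.8033; V=1.090909+1.338843+-0.803306=1.6264
k=4 src: inc=-0.803306, refl=-0.803306·-0.818182=0.6573; V=2.429752+-0.803306+0.657250=2.2837
k=5 load: inc=0.657250, refl=0.657250·-0.600000=-0.3944; V=1.626446+0.657250+-0.394350=1.8893
k=6 src: inc=-0.394350, refl=-0.394350·-0.818182=0.3227; V=2.283696+-0.394350+0.322650=2.2120

0 0 source 2.7273
1 2 load 1.0909
2 4 source 2.4298
3 6 load 1.6264
4 8 source 2.2837
5 10 load 1.8893
6 12 source 2.2120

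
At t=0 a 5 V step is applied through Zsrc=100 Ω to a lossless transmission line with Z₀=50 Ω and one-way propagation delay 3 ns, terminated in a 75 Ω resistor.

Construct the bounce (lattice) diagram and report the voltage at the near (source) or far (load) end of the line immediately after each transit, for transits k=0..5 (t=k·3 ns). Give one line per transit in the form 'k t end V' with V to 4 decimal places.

Γ_L=0.200000, Γ_S=0.333333; launch V₁=5·50/150=1.666667
k=0 src: V=1.6667
k=1 load: inc=1.666667, refl=1.666667·0.200000=0.3333; V=0.000000+1.666667+0.333333=2.0000
k=2 src: inc=0.333333, refl=0.333333·0.333333=0.1111; V=1.666667+0.333333+0.111111=2.1111
k=3 load: inc=0.111111, refl=0.111111·0.200000=0.0222; V=2.000000+0.111111+0.022222=2.1333
k=4 src: inc=0.022222, refl=0.022222·0.333333=0.0074; V=2.111111+0.022222+0.007407=2.1407
k=5 load: inc=0.007407, refl=0.007407·0.200000=0.0015; V=2.133333+0.007407+0.001481=2.1422

0 0 source 1.6667
1 3 load 2.0000
2 6 source 2.1111
3 9 load 2.1333
4 12 source 2.1407
5 15 load 2.1422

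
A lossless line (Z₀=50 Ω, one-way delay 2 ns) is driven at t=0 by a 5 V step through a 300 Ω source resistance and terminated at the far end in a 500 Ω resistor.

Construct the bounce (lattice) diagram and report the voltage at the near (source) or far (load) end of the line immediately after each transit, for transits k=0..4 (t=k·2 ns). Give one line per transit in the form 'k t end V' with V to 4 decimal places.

0 0 source 0.7143
1 2 load 1.2987
2 4 source 1.7161
3 6 load 2.0577
4 8 source 2.3016

Γ_L=0.818182, Γ_S=0.714286; launch V₁=5·50/350=0.714286
k=0 src: V=0.7143
k=1 load: inc=0.714286, refl=0.714286·0.818182=0.5844; V=0.000000+0.714286+0.584416=1.2987
k=2 src: inc=0.584416, refl=0.584416·0.714286=0.4174; V=0.714286+0.584416+0.417440=1.7161
k=3 load: inc=0.417440, refl=0.417440·0.818182=0.3415; V=1.298701+0.417440+0.341542=2.0577
k=4 src: inc=0.341542, refl=0.341542·0.714286=0.2440; V=1.716141+0.341542+0.243958=2.3016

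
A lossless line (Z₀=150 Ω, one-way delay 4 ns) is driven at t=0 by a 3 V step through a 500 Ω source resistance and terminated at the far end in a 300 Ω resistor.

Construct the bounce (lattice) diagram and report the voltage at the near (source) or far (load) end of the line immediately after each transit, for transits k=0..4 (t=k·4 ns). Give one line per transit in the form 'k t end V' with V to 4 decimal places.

0 0 source 0.6923
1 4 load 0.9231
2 8 source 1.0473
3 12 load 1.0888
4 16 source 1.1111

Γ_L=0.333333, Γ_S=0.538462; launch V₁=3·150/650=0.692308
k=0 src: V=0.6923
k=1 load: inc=0.692308, refl=0.692308·0.333333=0.2308; V=0.000000+0.692308+0.230769=0.9231
k=2 src: inc=0.230769, refl=0.230769·0.538462=0.1243; V=0.692308+0.230769+0.124260=1.0473
k=3 load: inc=0.124260, refl=0.124260·0.333333=0.0414; V=0.923077+0.124260+0.041420=1.0888
k=4 src: inc=0.041420, refl=0.041420·0.538462=0.0223; V=1.047337+0.041420+0.022303=1.1111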